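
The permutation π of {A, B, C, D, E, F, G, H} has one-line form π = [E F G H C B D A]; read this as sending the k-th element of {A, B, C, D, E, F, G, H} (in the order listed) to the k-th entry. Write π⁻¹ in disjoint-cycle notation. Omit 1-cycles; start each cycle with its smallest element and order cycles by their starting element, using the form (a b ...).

The cycle decomposition of π is (A E C G D H)(B F).
The inverse reverses every cycle; in canonical form, π⁻¹ = (A H D G C E)(B F).

(A H D G C E)(B F)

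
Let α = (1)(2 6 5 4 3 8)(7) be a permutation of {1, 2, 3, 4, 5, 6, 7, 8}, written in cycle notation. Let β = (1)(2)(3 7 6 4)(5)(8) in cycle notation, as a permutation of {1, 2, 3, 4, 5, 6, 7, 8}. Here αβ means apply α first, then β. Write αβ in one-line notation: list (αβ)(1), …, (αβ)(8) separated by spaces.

1 4 8 7 3 5 6 2

For each element, apply α then β: 1 → 1 → 1; 2 → 6 → 4; 3 → 8 → 8; 4 → 3 → 7; 5 → 4 → 3; 6 → 5 → 5; 7 → 7 → 6; 8 → 2 → 2.
Collecting the images, αβ = [1 4 8 7 3 5 6 2].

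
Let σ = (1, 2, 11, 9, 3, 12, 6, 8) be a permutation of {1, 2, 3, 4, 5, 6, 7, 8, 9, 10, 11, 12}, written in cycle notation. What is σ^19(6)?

2

6 lies in the 8-cycle (1, 2, 11, 9, 3, 12, 6, 8).
On an 8-cycle, σ^8 is the identity, so σ^19 = σ^3 there (19 ≡ 3 mod 8).
Stepping 3 places around the cycle: 6 → 8 → 1 → 2.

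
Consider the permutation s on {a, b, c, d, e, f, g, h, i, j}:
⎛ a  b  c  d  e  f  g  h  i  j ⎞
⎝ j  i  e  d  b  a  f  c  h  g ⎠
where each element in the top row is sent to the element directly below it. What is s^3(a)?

f

Tracing a → j → … returns to a after 4 steps, so a lies in a 4-cycle (a j g f).
Stepping 3 places around the cycle: a → j → g → f.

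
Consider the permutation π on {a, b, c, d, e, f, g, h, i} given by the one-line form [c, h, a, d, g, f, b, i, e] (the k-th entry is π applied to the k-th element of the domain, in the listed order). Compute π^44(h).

b

Tracing h → i → … returns to h after 5 steps, so h lies in a 5-cycle (b, h, i, e, g).
Powers repeat with period 5 on this cycle, and 44 mod 5 = 4, so π^44(h) = π^4(h).
Stepping 4 places around the cycle: h → i → e → g → b.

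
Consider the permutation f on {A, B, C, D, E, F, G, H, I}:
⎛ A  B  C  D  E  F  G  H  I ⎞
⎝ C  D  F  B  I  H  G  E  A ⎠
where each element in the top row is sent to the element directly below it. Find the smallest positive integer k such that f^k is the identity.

Writing f as disjoint cycles, the cycle lengths are 6, 2, 1.
The order is lcm(6, 2) = 6.

6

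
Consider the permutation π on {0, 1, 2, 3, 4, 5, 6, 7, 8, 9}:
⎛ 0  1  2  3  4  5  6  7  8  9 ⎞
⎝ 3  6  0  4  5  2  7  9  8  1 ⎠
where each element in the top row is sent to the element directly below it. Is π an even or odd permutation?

odd

In disjoint-cycle form the cycle lengths are 5, 4, 1.
A cycle of length ℓ contributes ℓ−1 transpositions, so π is a product of 4 + 3 = 7 transpositions — odd.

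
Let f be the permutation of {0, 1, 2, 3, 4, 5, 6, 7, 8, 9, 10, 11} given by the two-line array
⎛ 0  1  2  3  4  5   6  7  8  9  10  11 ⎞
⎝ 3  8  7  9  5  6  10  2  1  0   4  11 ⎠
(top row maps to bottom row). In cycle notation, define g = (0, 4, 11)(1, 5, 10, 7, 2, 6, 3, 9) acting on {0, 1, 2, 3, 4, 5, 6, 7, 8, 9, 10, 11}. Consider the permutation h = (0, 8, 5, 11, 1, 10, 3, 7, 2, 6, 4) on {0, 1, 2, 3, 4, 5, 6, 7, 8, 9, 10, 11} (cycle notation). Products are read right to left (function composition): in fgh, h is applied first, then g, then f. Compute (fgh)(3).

(fgh)(3) = f(g(h(3))). h(3) = 7, then g(7) = 2, then f(2) = 7, so the result is 7.

7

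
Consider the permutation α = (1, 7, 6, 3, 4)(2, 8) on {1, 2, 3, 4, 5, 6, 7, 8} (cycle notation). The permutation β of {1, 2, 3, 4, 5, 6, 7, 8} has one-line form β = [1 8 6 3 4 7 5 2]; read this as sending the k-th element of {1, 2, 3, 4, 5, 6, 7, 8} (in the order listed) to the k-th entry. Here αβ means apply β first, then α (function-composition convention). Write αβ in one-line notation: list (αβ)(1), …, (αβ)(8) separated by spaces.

7 2 3 4 1 6 5 8

(αβ)(x) = α(β(x)). Computing each image: α(β(1)) = α(1) = 7, α(β(2)) = α(8) = 2, α(β(3)) = α(6) = 3, α(β(4)) = α(3) = 4, α(β(5)) = α(4) = 1, α(β(6)) = α(7) = 6, α(β(7)) = α(5) = 5, α(β(8)) = α(2) = 8.
Hence αβ = [7 2 3 4 1 6 5 8].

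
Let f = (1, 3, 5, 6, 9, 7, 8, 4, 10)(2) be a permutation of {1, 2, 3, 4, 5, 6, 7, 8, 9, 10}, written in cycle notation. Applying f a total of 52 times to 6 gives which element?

3

6 lies in the 9-cycle (1, 3, 5, 6, 9, 7, 8, 4, 10).
On a 9-cycle, f^9 is the identity, so f^52 = f^7 there (52 ≡ 7 mod 9).
Stepping 7 places around the cycle: 6 → 9 → 7 → 8 → 4 → 10 → 1 → 3.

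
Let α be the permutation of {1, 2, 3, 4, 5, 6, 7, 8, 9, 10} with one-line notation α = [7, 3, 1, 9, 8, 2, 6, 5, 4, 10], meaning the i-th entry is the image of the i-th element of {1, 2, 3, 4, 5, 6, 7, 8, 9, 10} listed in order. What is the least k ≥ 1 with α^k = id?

Decomposing into disjoint cycles gives cycle lengths 5, 2, 2, 1.
The order of α is the least common multiple of its cycle lengths: lcm(5, 2, 2) = 10.

10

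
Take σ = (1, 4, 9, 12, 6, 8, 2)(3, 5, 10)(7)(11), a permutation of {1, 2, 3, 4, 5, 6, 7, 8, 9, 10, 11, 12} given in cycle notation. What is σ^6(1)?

1 lies in the 7-cycle (1, 4, 9, 12, 6, 8, 2).
Advancing 6 steps from 1: 1 → 4 → 9 → 12 → 6 → 8 → 2.

2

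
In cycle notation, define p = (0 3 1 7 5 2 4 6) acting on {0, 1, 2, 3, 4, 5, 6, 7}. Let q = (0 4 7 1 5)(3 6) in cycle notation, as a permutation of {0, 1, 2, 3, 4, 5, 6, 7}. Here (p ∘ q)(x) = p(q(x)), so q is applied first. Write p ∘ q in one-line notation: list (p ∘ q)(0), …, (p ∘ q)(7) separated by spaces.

6 2 4 0 5 3 1 7

(p ∘ q)(x) = p(q(x)). Computing each image: p(q(0)) = p(4) = 6, p(q(1)) = p(5) = 2, p(q(2)) = p(2) = 4, p(q(3)) = p(6) = 0, p(q(4)) = p(7) = 5, p(q(5)) = p(0) = 3, p(q(6)) = p(3) = 1, p(q(7)) = p(1) = 7.
Hence p ∘ q = [6 2 4 0 5 3 1 7].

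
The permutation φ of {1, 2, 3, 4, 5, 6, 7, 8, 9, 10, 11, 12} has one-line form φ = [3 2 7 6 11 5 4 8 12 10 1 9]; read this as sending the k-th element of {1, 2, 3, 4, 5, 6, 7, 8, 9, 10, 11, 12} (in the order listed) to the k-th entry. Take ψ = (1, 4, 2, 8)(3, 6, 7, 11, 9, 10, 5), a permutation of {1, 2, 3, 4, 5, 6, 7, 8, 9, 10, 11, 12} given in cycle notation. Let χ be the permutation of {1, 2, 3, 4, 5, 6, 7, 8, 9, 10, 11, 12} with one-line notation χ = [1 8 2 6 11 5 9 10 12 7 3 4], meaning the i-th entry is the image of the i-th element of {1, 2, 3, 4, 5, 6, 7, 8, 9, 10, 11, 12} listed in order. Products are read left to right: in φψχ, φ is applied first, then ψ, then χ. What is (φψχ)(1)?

(φψχ)(1) = χ(ψ(φ(1))). φ(1) = 3, then ψ(3) = 6, then χ(6) = 5, so the result is 5.

5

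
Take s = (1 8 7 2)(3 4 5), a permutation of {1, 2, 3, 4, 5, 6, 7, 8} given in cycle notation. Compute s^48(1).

1

1 lies in the 4-cycle (1 8 7 2).
Powers repeat with period 4 on this cycle, and 48 mod 4 = 0, so s^48(1) = s^0(1).
So s^48(1) = 1.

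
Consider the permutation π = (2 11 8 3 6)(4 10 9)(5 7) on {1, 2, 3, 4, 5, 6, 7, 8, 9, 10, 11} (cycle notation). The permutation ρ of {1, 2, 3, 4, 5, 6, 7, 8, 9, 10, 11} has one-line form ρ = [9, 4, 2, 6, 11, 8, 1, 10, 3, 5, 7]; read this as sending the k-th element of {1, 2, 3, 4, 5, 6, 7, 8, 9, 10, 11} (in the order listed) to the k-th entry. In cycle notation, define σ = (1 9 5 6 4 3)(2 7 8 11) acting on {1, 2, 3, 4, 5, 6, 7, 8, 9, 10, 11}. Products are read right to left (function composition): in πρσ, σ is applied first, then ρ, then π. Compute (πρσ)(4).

11

Chase 4: σ(4) = 3; ρ(3) = 2; π(2) = 11. Hence (πρσ)(4) = 11.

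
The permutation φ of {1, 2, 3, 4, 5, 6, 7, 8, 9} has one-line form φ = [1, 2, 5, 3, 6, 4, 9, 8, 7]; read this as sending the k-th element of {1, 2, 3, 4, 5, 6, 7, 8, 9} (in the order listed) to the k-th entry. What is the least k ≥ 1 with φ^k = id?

4

Writing φ as disjoint cycles, the cycle lengths are 4, 2, 1, 1, 1.
Since disjoint cycles commute, ord(φ) = lcm(4, 2) = 4.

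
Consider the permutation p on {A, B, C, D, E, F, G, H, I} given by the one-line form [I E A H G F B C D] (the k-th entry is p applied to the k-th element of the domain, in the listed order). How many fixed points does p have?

1

The fixed points (elements with p(x) = x) are {F}, so there is 1.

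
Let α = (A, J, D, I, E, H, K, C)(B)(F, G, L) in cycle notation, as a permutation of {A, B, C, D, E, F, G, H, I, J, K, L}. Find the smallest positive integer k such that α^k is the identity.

The cycle type of α is (8, 3, 1).
Since disjoint cycles commute, ord(α) = lcm(8, 3) = 24.

24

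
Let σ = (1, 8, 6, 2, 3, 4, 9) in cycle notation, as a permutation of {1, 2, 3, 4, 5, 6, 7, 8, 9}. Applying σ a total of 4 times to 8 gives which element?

4

8 lies in the 7-cycle (1, 8, 6, 2, 3, 4, 9).
Stepping 4 places around the cycle: 8 → 6 → 2 → 3 → 4.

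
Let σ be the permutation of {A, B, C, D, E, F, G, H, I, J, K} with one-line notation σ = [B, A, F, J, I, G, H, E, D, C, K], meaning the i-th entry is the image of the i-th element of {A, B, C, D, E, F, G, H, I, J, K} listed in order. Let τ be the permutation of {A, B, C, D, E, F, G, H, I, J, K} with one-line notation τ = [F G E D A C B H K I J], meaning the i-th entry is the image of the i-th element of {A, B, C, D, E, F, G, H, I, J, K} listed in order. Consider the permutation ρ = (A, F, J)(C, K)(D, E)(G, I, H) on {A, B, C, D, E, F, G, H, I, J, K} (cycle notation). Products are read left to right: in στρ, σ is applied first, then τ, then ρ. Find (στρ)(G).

Chase G: σ(G) = H; τ(H) = H; ρ(H) = G. Hence (στρ)(G) = G.

G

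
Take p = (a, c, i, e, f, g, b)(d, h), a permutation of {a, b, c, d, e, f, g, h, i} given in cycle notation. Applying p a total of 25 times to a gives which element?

f

a lies in the 7-cycle (a, c, i, e, f, g, b).
On a 7-cycle, p^7 is the identity, so p^25 = p^4 there (25 ≡ 4 mod 7).
Advancing 4 steps from a: a → c → i → e → f.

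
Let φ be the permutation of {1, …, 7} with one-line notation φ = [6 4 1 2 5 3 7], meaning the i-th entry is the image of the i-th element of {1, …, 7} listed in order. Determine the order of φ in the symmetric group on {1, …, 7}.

The disjoint-cycle form of φ has cycle lengths 3, 2, 1, 1.
The order of φ is the least common multiple of its cycle lengths: lcm(3, 2) = 6.

6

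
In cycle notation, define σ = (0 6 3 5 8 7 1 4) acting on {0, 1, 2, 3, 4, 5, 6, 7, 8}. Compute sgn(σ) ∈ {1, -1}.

The cycle lengths are 8, 1.
A cycle of length ℓ contributes ℓ−1 transpositions, so σ is a product of 7 transpositions — odd.

-1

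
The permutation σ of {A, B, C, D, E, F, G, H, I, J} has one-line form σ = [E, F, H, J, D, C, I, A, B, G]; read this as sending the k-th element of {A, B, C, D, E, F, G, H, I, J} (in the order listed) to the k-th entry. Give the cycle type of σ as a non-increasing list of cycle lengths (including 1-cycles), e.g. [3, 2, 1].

[10]

The disjoint cycles are (A E D J G I B F C H), with lengths 10 in non-increasing order.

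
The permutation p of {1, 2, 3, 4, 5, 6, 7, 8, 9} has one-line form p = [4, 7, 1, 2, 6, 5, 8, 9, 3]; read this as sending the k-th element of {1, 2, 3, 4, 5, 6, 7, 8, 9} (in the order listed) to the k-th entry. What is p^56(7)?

7

Tracing 7 → 8 → … returns to 7 after 7 steps, so 7 lies in a 7-cycle (1 4 2 7 8 9 3).
On a 7-cycle, p^7 is the identity, so p^56 = p^0 there (56 ≡ 0 mod 7).
So p^56(7) = 7.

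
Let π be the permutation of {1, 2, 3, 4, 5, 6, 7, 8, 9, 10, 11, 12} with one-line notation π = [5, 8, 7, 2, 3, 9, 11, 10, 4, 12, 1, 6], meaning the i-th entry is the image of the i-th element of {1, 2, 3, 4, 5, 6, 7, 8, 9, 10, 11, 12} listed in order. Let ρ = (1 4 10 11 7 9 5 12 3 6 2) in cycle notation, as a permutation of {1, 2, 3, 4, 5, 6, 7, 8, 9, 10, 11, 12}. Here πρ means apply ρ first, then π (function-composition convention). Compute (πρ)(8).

10

First apply ρ: ρ(8) = 8, then π(8) = 10. Thus (πρ)(8) = 10.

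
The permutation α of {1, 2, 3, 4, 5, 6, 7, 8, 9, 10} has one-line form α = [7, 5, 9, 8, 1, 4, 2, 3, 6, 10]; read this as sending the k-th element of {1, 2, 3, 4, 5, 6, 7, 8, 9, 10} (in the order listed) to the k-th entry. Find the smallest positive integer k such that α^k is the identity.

The disjoint-cycle form of α has cycle lengths 5, 4, 1.
Since disjoint cycles commute, ord(α) = lcm(5, 4) = 20.

20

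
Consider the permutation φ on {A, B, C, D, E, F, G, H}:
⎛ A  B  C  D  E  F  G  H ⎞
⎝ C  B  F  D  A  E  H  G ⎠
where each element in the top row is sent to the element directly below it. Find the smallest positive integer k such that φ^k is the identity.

4

The disjoint-cycle form of φ has cycle lengths 4, 2, 1, 1.
The order is lcm(4, 2) = 4.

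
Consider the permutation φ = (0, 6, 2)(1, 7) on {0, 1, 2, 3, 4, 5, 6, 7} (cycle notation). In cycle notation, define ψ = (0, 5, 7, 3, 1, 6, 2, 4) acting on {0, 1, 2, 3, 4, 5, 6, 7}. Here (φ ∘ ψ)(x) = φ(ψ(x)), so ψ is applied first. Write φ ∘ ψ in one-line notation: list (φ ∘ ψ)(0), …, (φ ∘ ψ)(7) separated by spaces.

5 2 4 7 6 1 0 3

(φ ∘ ψ)(x) = φ(ψ(x)). Computing each image: φ(ψ(0)) = φ(5) = 5, φ(ψ(1)) = φ(6) = 2, φ(ψ(2)) = φ(4) = 4, φ(ψ(3)) = φ(1) = 7, φ(ψ(4)) = φ(0) = 6, φ(ψ(5)) = φ(7) = 1, φ(ψ(6)) = φ(2) = 0, φ(ψ(7)) = φ(3) = 3.
Hence φ ∘ ψ = [5 2 4 7 6 1 0 3].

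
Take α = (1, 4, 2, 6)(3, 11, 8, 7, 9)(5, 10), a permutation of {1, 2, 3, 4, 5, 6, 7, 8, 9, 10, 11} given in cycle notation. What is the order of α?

20

The cycle type of α is (5, 4, 2).
Since disjoint cycles commute, ord(α) = lcm(5, 4, 2) = 20.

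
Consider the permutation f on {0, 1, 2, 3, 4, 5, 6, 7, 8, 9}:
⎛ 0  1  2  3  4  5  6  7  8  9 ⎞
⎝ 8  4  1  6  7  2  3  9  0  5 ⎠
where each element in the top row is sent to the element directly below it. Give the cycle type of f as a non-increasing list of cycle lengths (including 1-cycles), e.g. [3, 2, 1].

[6, 2, 2]

The disjoint cycles are (0, 8)(1, 4, 7, 9, 5, 2)(3, 6), with lengths 6, 2, 2 in non-increasing order.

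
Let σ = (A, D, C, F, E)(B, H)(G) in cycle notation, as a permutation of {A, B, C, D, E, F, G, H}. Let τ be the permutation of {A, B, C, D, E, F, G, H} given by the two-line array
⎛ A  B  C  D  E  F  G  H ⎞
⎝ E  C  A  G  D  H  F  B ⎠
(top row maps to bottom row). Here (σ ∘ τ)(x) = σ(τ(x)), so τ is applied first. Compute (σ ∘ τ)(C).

τ(C) = A, then σ(A) = D; composing gives (σ ∘ τ)(C) = D.

D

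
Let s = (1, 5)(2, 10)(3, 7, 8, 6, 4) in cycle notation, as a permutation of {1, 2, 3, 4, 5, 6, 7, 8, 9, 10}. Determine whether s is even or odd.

even

The cycle lengths are 5, 2, 2, 1.
A cycle of length ℓ contributes ℓ−1 transpositions, so s is a product of 4 + 1 + 1 = 6 transpositions — even.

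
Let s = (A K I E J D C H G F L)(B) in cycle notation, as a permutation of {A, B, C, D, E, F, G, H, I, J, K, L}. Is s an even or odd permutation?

The cycle lengths are 11, 1.
A cycle is odd iff its length is even; s has 0 even-length cycles, so sgn(s) = (−1)^0 and s is even.

even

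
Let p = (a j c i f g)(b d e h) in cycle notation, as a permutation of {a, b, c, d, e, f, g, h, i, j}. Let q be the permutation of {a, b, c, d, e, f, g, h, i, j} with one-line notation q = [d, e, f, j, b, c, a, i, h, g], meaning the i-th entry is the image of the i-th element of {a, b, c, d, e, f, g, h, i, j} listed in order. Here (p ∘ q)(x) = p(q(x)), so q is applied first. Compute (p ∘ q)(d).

q(d) = j, then p(j) = c; composing gives (p ∘ q)(d) = c.

c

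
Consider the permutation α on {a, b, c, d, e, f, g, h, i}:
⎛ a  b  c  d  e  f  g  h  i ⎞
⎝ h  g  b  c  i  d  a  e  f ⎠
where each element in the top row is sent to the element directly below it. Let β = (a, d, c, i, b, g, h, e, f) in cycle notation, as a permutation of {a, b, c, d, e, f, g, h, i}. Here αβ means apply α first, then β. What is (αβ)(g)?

(αβ)(g) = β(α(g)). α(g) = a, then β(a) = d. So (αβ)(g) = d.

d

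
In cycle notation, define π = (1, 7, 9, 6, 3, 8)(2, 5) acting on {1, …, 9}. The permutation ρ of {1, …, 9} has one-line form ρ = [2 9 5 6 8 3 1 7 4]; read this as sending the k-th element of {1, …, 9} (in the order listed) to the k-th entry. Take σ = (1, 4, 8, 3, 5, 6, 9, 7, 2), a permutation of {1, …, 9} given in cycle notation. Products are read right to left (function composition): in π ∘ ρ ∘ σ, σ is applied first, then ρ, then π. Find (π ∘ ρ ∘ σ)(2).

(π ∘ ρ ∘ σ)(2) = π(ρ(σ(2))). σ(2) = 1, then ρ(1) = 2, then π(2) = 5, so the result is 5.

5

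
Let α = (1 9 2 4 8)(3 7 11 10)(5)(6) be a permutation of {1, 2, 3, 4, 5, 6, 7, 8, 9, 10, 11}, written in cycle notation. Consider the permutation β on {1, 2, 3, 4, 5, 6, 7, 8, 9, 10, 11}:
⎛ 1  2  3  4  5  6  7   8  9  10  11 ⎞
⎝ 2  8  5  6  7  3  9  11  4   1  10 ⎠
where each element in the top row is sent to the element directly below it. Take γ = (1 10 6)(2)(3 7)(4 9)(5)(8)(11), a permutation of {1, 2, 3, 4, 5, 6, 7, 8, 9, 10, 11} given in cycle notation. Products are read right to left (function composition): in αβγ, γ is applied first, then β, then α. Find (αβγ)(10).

7

(αβγ)(10) = α(β(γ(10))). γ(10) = 6, then β(6) = 3, then α(3) = 7, so the result is 7.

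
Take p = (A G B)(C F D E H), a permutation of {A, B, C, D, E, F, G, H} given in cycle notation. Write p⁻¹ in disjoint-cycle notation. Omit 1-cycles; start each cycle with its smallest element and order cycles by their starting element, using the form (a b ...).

(A B G)(C H E D F)

Inverting a permutation written in cycle notation just reverses the order within every cycle.
Reversing each cycle of p and rotating so the smallest element leads gives (A B G)(C H E D F).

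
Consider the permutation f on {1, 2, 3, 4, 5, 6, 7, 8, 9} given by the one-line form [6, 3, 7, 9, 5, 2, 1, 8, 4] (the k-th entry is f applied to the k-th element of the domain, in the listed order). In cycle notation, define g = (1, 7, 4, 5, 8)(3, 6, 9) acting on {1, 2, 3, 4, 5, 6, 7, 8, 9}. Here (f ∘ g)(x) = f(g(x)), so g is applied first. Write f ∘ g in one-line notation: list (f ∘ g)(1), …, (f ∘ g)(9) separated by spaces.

1 3 2 5 8 4 9 6 7

(f ∘ g)(x) = f(g(x)). Computing each image: f(g(1)) = f(7) = 1, f(g(2)) = f(2) = 3, f(g(3)) = f(6) = 2, f(g(4)) = f(5) = 5, f(g(5)) = f(8) = 8, f(g(6)) = f(9) = 4, f(g(7)) = f(4) = 9, f(g(8)) = f(1) = 6, f(g(9)) = f(3) = 7.
Hence f ∘ g = [1 3 2 5 8 4 9 6 7].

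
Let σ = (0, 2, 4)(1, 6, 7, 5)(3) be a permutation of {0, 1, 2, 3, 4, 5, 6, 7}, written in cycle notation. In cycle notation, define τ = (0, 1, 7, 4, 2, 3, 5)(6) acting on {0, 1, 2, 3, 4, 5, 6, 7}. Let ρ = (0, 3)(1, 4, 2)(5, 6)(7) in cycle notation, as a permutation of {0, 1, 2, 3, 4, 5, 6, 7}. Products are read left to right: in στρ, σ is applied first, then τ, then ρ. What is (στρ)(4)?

Chase 4: σ(4) = 0; τ(0) = 1; ρ(1) = 4. Hence (στρ)(4) = 4.

4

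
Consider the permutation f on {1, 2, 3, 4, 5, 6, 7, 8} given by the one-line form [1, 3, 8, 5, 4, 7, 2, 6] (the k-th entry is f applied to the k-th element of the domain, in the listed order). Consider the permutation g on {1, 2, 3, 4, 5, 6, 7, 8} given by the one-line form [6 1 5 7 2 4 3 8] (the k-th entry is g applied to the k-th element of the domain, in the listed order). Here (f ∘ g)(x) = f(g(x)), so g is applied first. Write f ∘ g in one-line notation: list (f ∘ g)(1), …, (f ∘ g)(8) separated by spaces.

7 1 4 2 3 5 8 6

Chase each element through g then f: 1 → 6 → 7; 2 → 1 → 1; 3 → 5 → 4; 4 → 7 → 2; 5 → 2 → 3; 6 → 4 → 5; 7 → 3 → 8; 8 → 8 → 6.
So f ∘ g in one-line form is 7 1 4 2 3 5 8 6.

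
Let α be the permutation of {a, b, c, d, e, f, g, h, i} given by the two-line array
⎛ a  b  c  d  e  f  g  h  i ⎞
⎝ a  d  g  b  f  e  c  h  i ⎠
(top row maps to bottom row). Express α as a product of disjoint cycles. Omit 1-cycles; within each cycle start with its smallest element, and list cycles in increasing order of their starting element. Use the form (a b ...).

(b d)(c g)(e f)

From b: b → d → b, closing the cycle (b d).
Repeating from the next unused element and collecting all non-trivial cycles gives (b d)(c g)(e f).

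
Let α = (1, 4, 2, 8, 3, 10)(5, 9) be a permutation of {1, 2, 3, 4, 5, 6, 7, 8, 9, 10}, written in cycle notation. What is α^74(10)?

4

10 lies in the 6-cycle (1, 4, 2, 8, 3, 10).
Since the cycle has length 6, α^74 acts on it the same as α^2 (74 mod 6 = 2).
Stepping 2 places around the cycle: 10 → 1 → 4.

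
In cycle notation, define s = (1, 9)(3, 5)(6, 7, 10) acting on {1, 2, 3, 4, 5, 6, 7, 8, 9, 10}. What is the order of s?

6

The disjoint cycles have lengths 3, 2, 2, 1, 1, 1.
The order is lcm(3, 2, 2) = 6.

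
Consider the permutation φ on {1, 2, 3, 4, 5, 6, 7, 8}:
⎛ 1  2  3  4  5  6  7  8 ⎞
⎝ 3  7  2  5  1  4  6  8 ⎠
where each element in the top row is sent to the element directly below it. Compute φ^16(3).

7

Tracing 3 → 2 → … returns to 3 after 7 steps, so 3 lies in a 7-cycle (1 3 2 7 6 4 5).
Powers repeat with period 7 on this cycle, and 16 mod 7 = 2, so φ^16(3) = φ^2(3).
Advancing 2 steps from 3: 3 → 2 → 7.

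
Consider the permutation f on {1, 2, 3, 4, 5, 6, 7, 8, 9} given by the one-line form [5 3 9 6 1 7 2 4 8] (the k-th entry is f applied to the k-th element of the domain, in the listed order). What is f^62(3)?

Tracing 3 → 9 → … returns to 3 after 7 steps, so 3 lies in a 7-cycle (2, 3, 9, 8, 4, 6, 7).
Since the cycle has length 7, f^62 acts on it the same as f^6 (62 mod 7 = 6).
Advancing 6 steps from 3: 3 → 9 → 8 → 4 → 6 → 7 → 2.

2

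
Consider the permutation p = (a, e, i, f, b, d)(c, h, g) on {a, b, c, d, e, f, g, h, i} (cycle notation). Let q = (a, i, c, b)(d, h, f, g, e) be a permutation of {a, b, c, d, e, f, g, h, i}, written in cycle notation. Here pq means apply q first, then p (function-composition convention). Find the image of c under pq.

First apply q: q(c) = b, then p(b) = d. Thus (pq)(c) = d.

d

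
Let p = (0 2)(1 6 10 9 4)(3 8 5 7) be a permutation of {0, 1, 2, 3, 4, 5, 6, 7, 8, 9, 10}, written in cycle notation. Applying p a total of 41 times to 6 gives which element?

10

6 lies in the 5-cycle (1 6 10 9 4).
Since the cycle has length 5, p^41 acts on it the same as p^1 (41 mod 5 = 1).
Advancing 1 step from 6: 6 → 10.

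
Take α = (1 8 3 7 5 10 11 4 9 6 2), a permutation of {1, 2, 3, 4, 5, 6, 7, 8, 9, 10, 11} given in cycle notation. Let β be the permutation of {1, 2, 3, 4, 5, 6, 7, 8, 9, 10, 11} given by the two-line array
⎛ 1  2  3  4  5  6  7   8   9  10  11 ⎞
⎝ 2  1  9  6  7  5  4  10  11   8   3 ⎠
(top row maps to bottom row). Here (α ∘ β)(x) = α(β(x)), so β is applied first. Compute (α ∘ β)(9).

First apply β: β(9) = 11, then α(11) = 4. Thus (α ∘ β)(9) = 4.

4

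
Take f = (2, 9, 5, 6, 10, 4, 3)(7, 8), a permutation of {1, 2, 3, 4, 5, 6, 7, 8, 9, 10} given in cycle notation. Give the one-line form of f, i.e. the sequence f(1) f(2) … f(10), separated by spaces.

1 9 2 3 6 10 8 7 5 4

Image by image: 1↦1, 2↦9, 3↦2, 4↦3, 5↦6, 6↦10, 7↦8, 8↦7, 9↦5, 10↦4.
Listing these in domain order gives 1 9 2 3 6 10 8 7 5 4.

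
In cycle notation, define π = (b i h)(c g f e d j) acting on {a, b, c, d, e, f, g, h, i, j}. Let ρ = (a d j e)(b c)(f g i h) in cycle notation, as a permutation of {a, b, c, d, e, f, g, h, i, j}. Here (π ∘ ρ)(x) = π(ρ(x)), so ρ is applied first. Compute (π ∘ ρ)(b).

ρ(b) = c, then π(c) = g; composing gives (π ∘ ρ)(b) = g.

g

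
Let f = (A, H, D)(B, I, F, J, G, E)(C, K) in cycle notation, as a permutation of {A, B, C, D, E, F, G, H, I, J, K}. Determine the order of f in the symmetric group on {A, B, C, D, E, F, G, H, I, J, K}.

The cycle type of f is (6, 3, 2).
The order is lcm(6, 3, 2) = 6.

6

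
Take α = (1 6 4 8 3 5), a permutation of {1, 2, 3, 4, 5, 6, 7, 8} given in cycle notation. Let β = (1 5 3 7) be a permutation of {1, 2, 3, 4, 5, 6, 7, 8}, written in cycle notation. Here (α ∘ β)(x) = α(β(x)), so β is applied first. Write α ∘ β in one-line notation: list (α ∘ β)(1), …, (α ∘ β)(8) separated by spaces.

For each element, apply β then α: 1 → 5 → 1; 2 → 2 → 2; 3 → 7 → 7; 4 → 4 → 8; 5 → 3 → 5; 6 → 6 → 4; 7 → 1 → 6; 8 → 8 → 3.
So α ∘ β in one-line form is 1 2 7 8 5 4 6 3.

1 2 7 8 5 4 6 3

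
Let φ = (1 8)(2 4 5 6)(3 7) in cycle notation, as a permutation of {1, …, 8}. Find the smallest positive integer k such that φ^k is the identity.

The disjoint cycles have lengths 4, 2, 2.
The order of φ is the least common multiple of its cycle lengths: lcm(4, 2, 2) = 4.

4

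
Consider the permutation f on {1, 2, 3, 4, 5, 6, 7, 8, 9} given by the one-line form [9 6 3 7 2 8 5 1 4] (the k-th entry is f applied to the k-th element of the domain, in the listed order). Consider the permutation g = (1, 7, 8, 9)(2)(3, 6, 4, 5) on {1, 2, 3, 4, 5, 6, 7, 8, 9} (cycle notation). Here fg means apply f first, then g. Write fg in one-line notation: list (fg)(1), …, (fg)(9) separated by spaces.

1 4 6 8 2 9 3 7 5

(fg)(x) = g(f(x)). Computing each image: g(f(1)) = g(9) = 1, g(f(2)) = g(6) = 4, g(f(3)) = g(3) = 6, g(f(4)) = g(7) = 8, g(f(5)) = g(2) = 2, g(f(6)) = g(8) = 9, g(f(7)) = g(5) = 3, g(f(8)) = g(1) = 7, g(f(9)) = g(4) = 5.
Hence fg = [1 4 6 8 2 9 3 7 5].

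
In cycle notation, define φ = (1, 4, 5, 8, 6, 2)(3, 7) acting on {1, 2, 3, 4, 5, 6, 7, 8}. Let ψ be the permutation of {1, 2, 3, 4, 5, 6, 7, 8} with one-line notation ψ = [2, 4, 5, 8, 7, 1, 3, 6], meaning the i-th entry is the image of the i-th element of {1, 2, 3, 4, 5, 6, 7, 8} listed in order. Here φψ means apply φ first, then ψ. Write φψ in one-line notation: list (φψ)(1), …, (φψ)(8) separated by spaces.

8 2 3 7 6 4 5 1

(φψ)(x) = ψ(φ(x)). Computing each image: ψ(φ(1)) = ψ(4) = 8, ψ(φ(2)) = ψ(1) = 2, ψ(φ(3)) = ψ(7) = 3, ψ(φ(4)) = ψ(5) = 7, ψ(φ(5)) = ψ(8) = 6, ψ(φ(6)) = ψ(2) = 4, ψ(φ(7)) = ψ(3) = 5, ψ(φ(8)) = ψ(6) = 1.
Hence φψ = [8 2 3 7 6 4 5 1].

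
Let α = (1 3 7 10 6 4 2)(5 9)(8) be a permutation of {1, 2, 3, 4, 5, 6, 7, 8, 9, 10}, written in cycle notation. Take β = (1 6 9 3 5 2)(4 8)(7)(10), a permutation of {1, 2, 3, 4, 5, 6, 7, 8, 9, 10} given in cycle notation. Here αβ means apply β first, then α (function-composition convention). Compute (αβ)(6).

First apply β: β(6) = 9, then α(9) = 5. Thus (αβ)(6) = 5.

5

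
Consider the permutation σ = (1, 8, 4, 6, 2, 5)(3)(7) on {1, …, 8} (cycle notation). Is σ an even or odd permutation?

odd

The cycle lengths are 6, 1, 1.
A cycle is odd iff its length is even; σ has 1 even-length cycle, so sgn(σ) = (−1)^1 and σ is odd.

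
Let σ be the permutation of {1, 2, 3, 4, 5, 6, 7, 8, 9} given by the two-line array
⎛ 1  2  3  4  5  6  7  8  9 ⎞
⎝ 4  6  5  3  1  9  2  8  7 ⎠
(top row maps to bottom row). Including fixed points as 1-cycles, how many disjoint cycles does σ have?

The cycle decomposition is (1 4 3 5)(2 6 9 7)(8), which has 3 cycles (counting 1-cycles).

3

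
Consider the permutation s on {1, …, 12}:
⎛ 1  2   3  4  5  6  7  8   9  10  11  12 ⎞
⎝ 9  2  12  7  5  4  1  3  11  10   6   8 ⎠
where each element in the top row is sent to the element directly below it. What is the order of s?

Writing s as disjoint cycles, the cycle lengths are 6, 3, 1, 1, 1.
The order of s is the least common multiple of its cycle lengths: lcm(6, 3) = 6.

6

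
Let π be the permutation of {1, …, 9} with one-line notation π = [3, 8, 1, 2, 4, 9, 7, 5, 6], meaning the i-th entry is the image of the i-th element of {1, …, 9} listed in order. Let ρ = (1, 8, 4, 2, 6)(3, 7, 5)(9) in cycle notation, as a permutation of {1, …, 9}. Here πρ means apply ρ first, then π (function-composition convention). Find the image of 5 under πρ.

1

(πρ)(5) = π(ρ(5)). ρ(5) = 3, then π(3) = 1. So (πρ)(5) = 1.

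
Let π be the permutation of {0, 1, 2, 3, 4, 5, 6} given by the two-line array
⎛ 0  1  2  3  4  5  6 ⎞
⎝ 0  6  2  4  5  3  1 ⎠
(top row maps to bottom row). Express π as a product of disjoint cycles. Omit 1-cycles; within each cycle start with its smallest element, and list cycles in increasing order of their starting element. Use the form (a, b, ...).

From 1: 1 → 6 → 1, closing the cycle (1, 6).
Repeating from the next unused element and collecting all non-trivial cycles gives (1, 6)(3, 4, 5).

(1, 6)(3, 4, 5)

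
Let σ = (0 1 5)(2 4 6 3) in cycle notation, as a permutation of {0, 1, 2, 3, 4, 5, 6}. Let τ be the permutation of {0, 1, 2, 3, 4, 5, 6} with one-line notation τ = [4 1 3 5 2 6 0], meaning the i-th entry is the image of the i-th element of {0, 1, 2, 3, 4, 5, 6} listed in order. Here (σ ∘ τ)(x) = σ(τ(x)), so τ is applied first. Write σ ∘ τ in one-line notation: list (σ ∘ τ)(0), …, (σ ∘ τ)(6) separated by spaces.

6 5 2 0 4 3 1

For each element, apply τ then σ: 0 → 4 → 6; 1 → 1 → 5; 2 → 3 → 2; 3 → 5 → 0; 4 → 2 → 4; 5 → 6 → 3; 6 → 0 → 1.
Collecting the images, σ ∘ τ = [6 5 2 0 4 3 1].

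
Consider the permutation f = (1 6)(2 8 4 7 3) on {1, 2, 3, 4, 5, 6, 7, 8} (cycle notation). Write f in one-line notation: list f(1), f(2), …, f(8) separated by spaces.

Reading each image from the cycles: 1→6, 2→8, 3→2, 4→7, 5→5, 6→1, 7→3, 8→4.
Listing these in domain order gives 6 8 2 7 5 1 3 4.

6 8 2 7 5 1 3 4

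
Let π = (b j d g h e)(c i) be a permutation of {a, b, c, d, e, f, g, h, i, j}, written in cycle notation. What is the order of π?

The disjoint cycles have lengths 6, 2, 1, 1.
Since disjoint cycles commute, ord(π) = lcm(6, 2) = 6.

6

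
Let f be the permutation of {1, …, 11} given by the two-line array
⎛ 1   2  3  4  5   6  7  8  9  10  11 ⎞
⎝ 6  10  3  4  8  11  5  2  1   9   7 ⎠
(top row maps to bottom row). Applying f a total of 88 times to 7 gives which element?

Tracing 7 → 5 → … returns to 7 after 9 steps, so 7 lies in a 9-cycle (1 6 11 7 5 8 2 10 9).
Since the cycle has length 9, f^88 acts on it the same as f^7 (88 mod 9 = 7).
Stepping 7 places around the cycle: 7 → 5 → 8 → 2 → 10 → 9 → 1 → 6.

6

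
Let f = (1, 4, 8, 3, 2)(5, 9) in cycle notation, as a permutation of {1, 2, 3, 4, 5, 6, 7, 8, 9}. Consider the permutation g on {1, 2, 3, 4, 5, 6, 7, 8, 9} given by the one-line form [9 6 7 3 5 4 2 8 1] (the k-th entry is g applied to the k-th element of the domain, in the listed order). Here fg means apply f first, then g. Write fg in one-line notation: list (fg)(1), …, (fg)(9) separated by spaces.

For each element, apply f then g: 1 → 4 → 3; 2 → 1 → 9; 3 → 2 → 6; 4 → 8 → 8; 5 → 9 → 1; 6 → 6 → 4; 7 → 7 → 2; 8 → 3 → 7; 9 → 5 → 5.
So fg in one-line form is 3 9 6 8 1 4 2 7 5.

3 9 6 8 1 4 2 7 5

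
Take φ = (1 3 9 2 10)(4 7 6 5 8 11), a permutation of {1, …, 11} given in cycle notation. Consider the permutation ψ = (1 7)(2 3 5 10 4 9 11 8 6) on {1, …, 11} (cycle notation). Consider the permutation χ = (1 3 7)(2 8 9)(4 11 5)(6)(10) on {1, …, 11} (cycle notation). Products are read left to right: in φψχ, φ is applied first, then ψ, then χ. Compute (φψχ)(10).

Apply the permutations in order: φ(10) = 1, then ψ(1) = 7, then χ(7) = 1. So (φψχ)(10) = 1.

1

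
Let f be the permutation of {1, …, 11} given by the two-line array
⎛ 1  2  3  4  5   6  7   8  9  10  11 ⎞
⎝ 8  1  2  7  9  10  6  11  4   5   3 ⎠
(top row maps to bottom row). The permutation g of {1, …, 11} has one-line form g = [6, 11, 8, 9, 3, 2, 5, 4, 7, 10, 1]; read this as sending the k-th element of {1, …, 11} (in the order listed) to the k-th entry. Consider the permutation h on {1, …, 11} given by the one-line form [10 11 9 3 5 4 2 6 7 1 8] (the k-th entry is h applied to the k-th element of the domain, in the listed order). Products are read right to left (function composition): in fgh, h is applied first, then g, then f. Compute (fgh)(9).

9

(fgh)(9) = f(g(h(9))). h(9) = 7, then g(7) = 5, then f(5) = 9, so the result is 9.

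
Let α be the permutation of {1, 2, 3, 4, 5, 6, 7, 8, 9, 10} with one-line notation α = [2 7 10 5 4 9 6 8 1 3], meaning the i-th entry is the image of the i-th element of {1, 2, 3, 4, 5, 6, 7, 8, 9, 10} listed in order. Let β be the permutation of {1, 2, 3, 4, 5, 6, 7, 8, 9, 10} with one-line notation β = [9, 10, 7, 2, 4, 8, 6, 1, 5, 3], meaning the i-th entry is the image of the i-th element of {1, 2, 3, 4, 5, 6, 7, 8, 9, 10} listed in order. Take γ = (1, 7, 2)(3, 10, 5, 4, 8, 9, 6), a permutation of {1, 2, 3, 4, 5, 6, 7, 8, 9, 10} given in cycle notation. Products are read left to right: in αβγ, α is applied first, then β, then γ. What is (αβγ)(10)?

2

(αβγ)(10) = γ(β(α(10))). α(10) = 3, then β(3) = 7, then γ(7) = 2, so the result is 2.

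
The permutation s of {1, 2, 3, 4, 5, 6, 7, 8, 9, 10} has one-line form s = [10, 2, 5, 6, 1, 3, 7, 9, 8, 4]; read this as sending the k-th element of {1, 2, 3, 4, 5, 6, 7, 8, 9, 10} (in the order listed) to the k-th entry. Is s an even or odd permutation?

In disjoint-cycle form the cycle lengths are 6, 2, 1, 1.
A cycle is odd iff its length is even; s has 2 even-length cycles, so sgn(s) = (−1)^2 and s is even.

even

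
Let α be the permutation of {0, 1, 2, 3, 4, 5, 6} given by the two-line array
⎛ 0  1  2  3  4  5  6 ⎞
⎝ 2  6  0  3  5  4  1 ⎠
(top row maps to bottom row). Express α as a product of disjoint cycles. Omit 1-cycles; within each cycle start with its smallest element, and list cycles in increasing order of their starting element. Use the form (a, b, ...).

(0, 2)(1, 6)(4, 5)

Start at 0 and follow images: 0 → 2 → 0, giving the cycle (0, 2).
Repeating from the next unused element and collecting all non-trivial cycles gives (0, 2)(1, 6)(4, 5).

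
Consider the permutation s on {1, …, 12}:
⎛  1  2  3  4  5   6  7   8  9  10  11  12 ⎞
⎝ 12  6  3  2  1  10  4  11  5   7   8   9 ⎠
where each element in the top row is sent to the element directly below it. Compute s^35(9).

12

Tracing 9 → 5 → … returns to 9 after 4 steps, so 9 lies in a 4-cycle (1, 12, 9, 5).
Powers repeat with period 4 on this cycle, and 35 mod 4 = 3, so s^35(9) = s^3(9).
Advancing 3 steps from 9: 9 → 5 → 1 → 12.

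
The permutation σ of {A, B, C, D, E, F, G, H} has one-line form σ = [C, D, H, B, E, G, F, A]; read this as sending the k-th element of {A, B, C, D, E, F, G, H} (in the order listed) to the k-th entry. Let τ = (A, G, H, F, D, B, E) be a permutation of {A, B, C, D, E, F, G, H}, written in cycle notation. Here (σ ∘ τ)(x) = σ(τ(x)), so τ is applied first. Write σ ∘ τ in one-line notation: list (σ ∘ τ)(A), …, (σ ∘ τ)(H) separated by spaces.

(σ ∘ τ)(x) = σ(τ(x)). Computing each image: σ(τ(A)) = σ(G) = F, σ(τ(B)) = σ(E) = E, σ(τ(C)) = σ(C) = H, σ(τ(D)) = σ(B) = D, σ(τ(E)) = σ(A) = C, σ(τ(F)) = σ(D) = B, σ(τ(G)) = σ(H) = A, σ(τ(H)) = σ(F) = G.
Hence σ ∘ τ = [F E H D C B A G].

F E H D C B A G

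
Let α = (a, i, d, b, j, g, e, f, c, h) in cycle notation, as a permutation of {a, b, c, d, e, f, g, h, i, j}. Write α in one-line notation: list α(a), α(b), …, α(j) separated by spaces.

i j h b f c e a d g

Each element maps to the next entry in its cycle (wrapping to the front): a→i, b→j, c→h, d→b, e→f, f→c, g→e, h→a, i→d, j→g.
So the one-line form is i j h b f c e a d g.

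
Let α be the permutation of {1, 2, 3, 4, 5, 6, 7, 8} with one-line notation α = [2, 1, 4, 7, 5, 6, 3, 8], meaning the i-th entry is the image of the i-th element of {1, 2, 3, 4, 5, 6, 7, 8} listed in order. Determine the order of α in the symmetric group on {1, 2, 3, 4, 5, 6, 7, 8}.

Decomposing into disjoint cycles gives cycle lengths 3, 2, 1, 1, 1.
The order of α is the least common multiple of its cycle lengths: lcm(3, 2) = 6.

6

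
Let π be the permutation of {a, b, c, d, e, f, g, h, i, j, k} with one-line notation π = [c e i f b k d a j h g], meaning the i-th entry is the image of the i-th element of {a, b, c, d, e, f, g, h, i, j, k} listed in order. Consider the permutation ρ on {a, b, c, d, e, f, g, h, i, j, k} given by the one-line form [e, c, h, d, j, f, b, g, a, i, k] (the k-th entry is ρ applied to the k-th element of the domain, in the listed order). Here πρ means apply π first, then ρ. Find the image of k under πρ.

b

(πρ)(k) = ρ(π(k)). π(k) = g, then ρ(g) = b. So (πρ)(k) = b.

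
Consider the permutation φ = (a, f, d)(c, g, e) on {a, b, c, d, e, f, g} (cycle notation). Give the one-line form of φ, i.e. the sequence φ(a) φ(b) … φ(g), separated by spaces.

Reading each image from the cycles: a↦f, b↦b, c↦g, d↦a, e↦c, f↦d, g↦e.
Listing these in domain order gives f b g a c d e.

f b g a c d e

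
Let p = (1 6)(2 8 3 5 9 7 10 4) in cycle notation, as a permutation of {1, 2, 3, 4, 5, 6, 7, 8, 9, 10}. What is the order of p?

The disjoint cycles have lengths 8, 2.
Since disjoint cycles commute, ord(p) = lcm(8, 2) = 8.

8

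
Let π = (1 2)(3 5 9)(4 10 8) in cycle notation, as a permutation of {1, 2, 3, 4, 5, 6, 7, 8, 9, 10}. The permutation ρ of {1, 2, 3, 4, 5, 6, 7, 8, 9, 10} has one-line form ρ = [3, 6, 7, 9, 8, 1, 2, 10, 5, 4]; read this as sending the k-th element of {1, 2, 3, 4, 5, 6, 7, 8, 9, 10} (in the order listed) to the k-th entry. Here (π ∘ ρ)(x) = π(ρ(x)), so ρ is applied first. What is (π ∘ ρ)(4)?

ρ(4) = 9, then π(9) = 3; composing gives (π ∘ ρ)(4) = 3.

3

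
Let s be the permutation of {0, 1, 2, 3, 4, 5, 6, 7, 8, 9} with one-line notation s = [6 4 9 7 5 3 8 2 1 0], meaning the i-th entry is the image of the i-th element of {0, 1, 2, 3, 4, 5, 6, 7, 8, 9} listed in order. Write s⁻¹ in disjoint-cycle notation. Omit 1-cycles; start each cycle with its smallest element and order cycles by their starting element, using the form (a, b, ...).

(0, 9, 2, 7, 3, 5, 4, 1, 8, 6)

First write s in disjoint cycles: (0, 6, 8, 1, 4, 5, 3, 7, 2, 9).
The inverse reverses every cycle; in canonical form, s⁻¹ = (0, 9, 2, 7, 3, 5, 4, 1, 8, 6).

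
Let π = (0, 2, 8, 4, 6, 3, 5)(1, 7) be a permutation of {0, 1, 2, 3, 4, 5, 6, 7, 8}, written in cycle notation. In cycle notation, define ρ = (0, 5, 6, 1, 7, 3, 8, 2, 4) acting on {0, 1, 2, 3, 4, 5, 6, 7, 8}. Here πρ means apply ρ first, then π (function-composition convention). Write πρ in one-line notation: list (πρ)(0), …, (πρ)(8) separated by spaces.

0 1 6 4 2 3 7 5 8

(πρ)(x) = π(ρ(x)). Computing each image: π(ρ(0)) = π(5) = 0, π(ρ(1)) = π(7) = 1, π(ρ(2)) = π(4) = 6, π(ρ(3)) = π(8) = 4, π(ρ(4)) = π(0) = 2, π(ρ(5)) = π(6) = 3, π(ρ(6)) = π(1) = 7, π(ρ(7)) = π(3) = 5, π(ρ(8)) = π(2) = 8.
Hence πρ = [0 1 6 4 2 3 7 5 8].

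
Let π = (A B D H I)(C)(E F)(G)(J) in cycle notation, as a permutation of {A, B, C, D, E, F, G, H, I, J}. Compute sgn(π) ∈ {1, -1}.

The cycle lengths are 5, 2, 1, 1, 1.
A cycle of length ℓ contributes ℓ−1 transpositions, so π is a product of 4 + 1 = 5 transpositions — odd.

-1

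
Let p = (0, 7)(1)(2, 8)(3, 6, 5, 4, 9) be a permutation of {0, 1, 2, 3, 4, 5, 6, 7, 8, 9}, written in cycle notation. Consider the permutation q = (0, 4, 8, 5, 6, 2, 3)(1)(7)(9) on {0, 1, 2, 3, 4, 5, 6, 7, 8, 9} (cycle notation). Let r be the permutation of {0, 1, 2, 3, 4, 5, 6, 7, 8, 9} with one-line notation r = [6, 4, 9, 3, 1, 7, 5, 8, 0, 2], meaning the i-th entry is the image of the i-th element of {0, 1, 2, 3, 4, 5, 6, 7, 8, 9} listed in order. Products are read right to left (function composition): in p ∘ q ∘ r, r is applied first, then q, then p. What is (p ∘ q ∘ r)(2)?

3

(p ∘ q ∘ r)(2) = p(q(r(2))). r(2) = 9, then q(9) = 9, then p(9) = 3, so the result is 3.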